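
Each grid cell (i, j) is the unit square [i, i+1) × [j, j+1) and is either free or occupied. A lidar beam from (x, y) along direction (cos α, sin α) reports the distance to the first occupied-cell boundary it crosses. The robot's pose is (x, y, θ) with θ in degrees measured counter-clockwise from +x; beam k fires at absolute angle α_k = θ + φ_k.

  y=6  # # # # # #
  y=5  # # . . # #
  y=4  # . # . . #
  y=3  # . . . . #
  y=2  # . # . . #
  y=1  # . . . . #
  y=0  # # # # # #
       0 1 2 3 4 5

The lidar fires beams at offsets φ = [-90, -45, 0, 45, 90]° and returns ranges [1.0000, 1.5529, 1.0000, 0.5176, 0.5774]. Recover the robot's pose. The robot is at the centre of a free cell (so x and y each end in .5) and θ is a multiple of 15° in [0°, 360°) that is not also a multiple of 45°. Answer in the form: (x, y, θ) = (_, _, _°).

The pose lattice has 16·16 = 256 candidates. Test each by forward raycasting.
  (4.5, 3.5, 30°): beam 2 = 0.5176 ≠ 1.5529 ✗
  (4.5, 3.5, 300°): beam 1 = 1.7321 ≠ 1.0000 ✗
  (4.5, 4.5, 195°): beam 1 = 0.5176 ≠ 1.0000 ✗
  …
  (1.5, 3.5, 120°): r_1=1.0000, r_2=1.5529, r_3=1.0000, r_4=0.5176, r_5=0.5774 — all match ✓
Only this pose fits every beam.

(x, y, θ) = (1.5, 3.5, 120°)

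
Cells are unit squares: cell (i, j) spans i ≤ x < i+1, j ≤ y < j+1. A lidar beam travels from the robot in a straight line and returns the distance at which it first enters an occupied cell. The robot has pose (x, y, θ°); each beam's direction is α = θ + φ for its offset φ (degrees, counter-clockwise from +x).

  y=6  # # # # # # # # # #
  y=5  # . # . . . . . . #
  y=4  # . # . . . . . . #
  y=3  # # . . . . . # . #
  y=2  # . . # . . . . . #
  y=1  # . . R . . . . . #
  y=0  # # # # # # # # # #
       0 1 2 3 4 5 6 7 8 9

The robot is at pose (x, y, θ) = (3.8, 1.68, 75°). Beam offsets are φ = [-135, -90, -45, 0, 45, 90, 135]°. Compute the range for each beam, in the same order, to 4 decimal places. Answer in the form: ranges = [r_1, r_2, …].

beam 1: φ=-135°, α=300°
  cosα=0.5000 sinα=-0.8660 | (3,1) | tMaxX 0.4000 tMaxY 0.7852 | tΔX 2.0000 tΔY 1.1547
    t=0.4000 [x] (4,1)
    t=0.7852 [y] (4,0) — stop
  → r_1 = 0.7852
beam 2: φ=-90°, α=345°
  cosα=0.9659 sinα=-0.2588 | (3,1) | tMaxX 0.2071 tMaxY 2.6273 | tΔX 1.0353 tΔY 3.8637
    t=0.2071 [x] (4,1)
    t=1.2423 [x] (5,1)
    t=2.2776 [x] (6,1)
    t=2.6273 [y] (6,0) — stop
  → r_2 = 2.6273
beam 3: φ=-45°, α=30°
  cosα=0.8660 sinα=0.5000 | (3,1) | tMaxX 0.2309 tMaxY 0.6400 | tΔX 1.1547 tΔY 2.0000
    t=0.2309 [x] (4,1)
    t=0.6400 [y] (4,2)
    t=1.3856 [x] (5,2)
    t=2.5403 [x] (6,2)
    t=2.6400 [y] (6,3)
    t=3.6950 [x] (7,3) — stop
  → r_3 = 3.6950
beam 4: φ=0°, α=75°
  cosα=0.2588 sinα=0.9659 | (3,1) | tMaxX 0.7727 tMaxY 0.3313 | tΔX 3.8637 tΔY 1.0353
    t=0.3313 [y] (3,2) — stop
  → r_4 = 0.3313
beam 5: φ=45°, α=120°
  cosα=-0.5000 sinα=0.8660 | (3,1) | tMaxX 1.6000 tMaxY 0.3695 | tΔX 2.0000 tΔY 1.1547
    t=0.3695 [y] (3,2) — stop
  → r_5 = 0.3695
beam 6: φ=90°, α=165°
  cosα=-0.9659 sinα=0.2588 | (3,1) | tMaxX 0.8282 tMaxY 1.2364 | tΔX 1.0353 tΔY 3.8637
    t=0.8282 [x] (2,1)
    t=1.2364 [y] (2,2)
    t=1.8635 [x] (1,2)
    t=2.8988 [x] (0,2) — stop
  → r_6 = 2.8988
beam 7: φ=135°, α=210°
  cosα=-0.8660 sinα=-0.5000 | (3,1) | tMaxX 0.9238 tMaxY 1.3600 | tΔX 1.1547 tΔY 2.0000
    t=0.9238 [x] (2,1)
    t=1.3600 [y] (2,0) — stop
  → r_7 = 1.3600

ranges = [0.7852, 2.6273, 3.6950, 0.3313, 0.3695, 2.8988, 1.3600]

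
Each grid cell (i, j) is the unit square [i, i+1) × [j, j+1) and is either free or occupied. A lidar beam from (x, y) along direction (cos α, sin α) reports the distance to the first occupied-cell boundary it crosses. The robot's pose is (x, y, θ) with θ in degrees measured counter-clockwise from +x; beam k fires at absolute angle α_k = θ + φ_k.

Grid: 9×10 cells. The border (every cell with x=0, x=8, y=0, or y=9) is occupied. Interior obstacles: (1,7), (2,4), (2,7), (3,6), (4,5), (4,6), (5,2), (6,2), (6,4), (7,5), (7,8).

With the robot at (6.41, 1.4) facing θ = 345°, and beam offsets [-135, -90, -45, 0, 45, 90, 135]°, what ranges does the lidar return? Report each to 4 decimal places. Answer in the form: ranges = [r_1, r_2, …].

ranges = [0.8000, 0.4141, 0.4619, 1.5455, 1.8360, 0.6212, 0.6928]

beam 1: φ=-135°, α=210°
  direction (-0.8660, -0.5000); cell (6,1); t to first gridline: x 0.4734, y 0.8000 (then +1.1547 / +2.0000)
    (5,1) via x @ 0.4734
    (5,0) via y @ 0.8000  # hit
  → r_1 = 0.8000
beam 2: φ=-90°, α=255°
  direction (-0.2588, -0.9659); cell (6,1); t to first gridline: x 1.5841, y 0.4141 (then +3.8637 / +1.0353)
    (6,0) via y @ 0.4141  # hit
  → r_2 = 0.4141
beam 3: φ=-45°, α=300°
  direction (0.5000, -0.8660); cell (6,1); t to first gridline: x 1.1800, y 0.4619 (then +2.0000 / +1.1547)
    (6,0) via y @ 0.4619  # hit
  → r_3 = 0.4619
beam 4: φ=0°, α=345°
  direction (0.9659, -0.2588); cell (6,1); t to first gridline: x 0.6108, y 1.5455 (then +1.0353 / +3.8637)
    (7,1) via x @ 0.6108
    (7,0) via y @ 1.5455  # hit
  → r_4 = 1.5455
beam 5: φ=45°, α=30°
  direction (0.8660, 0.5000); cell (6,1); t to first gridline: x 0.6813, y 1.2000 (then +1.1547 / +2.0000)
    (7,1) via x @ 0.6813
    (7,2) via y @ 1.2000
    (8,2) via x @ 1.8360  # hit
  → r_5 = 1.8360
beam 6: φ=90°, α=75°
  direction (0.2588, 0.9659); cell (6,1); t to first gridline: x 2.2796, y 0.6212 (then +3.8637 / +1.0353)
    (6,2) via y @ 0.6212  # hit
  → r_6 = 0.6212
beam 7: φ=135°, α=120°
  direction (-0.5000, 0.8660); cell (6,1); t to first gridline: x 0.8200, y 0.6928 (then +2.0000 / +1.1547)
    (6,2) via y @ 0.6928  # hit
  → r_7 = 0.6928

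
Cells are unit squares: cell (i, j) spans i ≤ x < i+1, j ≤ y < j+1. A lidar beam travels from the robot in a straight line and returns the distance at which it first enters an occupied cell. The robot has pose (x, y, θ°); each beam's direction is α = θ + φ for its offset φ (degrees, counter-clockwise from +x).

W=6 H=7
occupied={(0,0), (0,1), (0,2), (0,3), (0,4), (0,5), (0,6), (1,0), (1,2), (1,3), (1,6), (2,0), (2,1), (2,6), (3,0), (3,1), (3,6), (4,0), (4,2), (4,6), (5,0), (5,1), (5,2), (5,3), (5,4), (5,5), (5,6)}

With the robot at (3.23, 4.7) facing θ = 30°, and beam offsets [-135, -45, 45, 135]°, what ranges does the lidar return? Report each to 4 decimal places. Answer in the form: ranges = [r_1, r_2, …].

ranges = [2.7952, 1.8324, 1.3459, 2.3087]

beam 1: φ=-135°, α=255°
  direction (-0.2588, -0.9659); cell (3,4); t to first gridline: x 0.8887, y 0.7247 (then +3.8637 / +1.0353)
    (3,3) via y @ 0.7247
    (2,3) via x @ 0.8887
    (2,2) via y @ 1.7600
    (2,1) via y @ 2.7952  # hit
  → r_1 = 2.7952
beam 2: φ=-45°, α=345°
  direction (0.9659, -0.2588); cell (3,4); t to first gridline: x 0.7972, y 2.7046 (then +1.0353 / +3.8637)
    (4,4) via x @ 0.7972
    (5,4) via x @ 1.8324  # hit
  → r_2 = 1.8324
beam 3: φ=45°, α=75°
  direction (0.2588, 0.9659); cell (3,4); t to first gridline: x 2.9751, y 0.3106 (then +3.8637 / +1.0353)
    (3,5) via y @ 0.3106
    (3,6) via y @ 1.3459  # hit
  → r_3 = 1.3459
beam 4: φ=135°, α=165°
  direction (-0.9659, 0.2588); cell (3,4); t to first gridline: x 0.2381, y 1.1591 (then +1.0353 / +3.8637)
    (2,4) via x @ 0.2381
    (2,5) via y @ 1.1591
    (1,5) via x @ 1.2734
    (0,5) via x @ 2.3087  # hit
  → r_4 = 2.3087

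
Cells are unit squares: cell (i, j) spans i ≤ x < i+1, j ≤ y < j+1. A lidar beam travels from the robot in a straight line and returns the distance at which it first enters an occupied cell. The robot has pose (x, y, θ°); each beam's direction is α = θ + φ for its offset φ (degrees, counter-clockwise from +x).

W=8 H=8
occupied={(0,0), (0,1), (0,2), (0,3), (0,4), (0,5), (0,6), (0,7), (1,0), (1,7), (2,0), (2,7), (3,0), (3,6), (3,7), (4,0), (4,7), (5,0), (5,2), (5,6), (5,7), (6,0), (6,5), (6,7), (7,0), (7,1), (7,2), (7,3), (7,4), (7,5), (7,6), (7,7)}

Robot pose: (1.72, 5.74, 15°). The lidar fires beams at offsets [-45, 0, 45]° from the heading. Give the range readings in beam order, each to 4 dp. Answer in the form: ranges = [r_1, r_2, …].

ranges = [6.0968, 1.3252, 1.4549]

beam 1: φ=-45°, α=330°
  dir = (cos 330°, sin 330°) = (0.8660, -0.5000); from cell (1,5)
  next x-line at t=0.3233, next y-line at t=1.4800; Δt_x=1.1547, Δt_y=2.0000
    x: enter (2,5) at t=0.3233
    x: enter (3,5) at t=1.4780
    y: enter (3,4) at t=1.4800
    x: enter (4,4) at t=2.6327
    y: enter (4,3) at t=3.4800
    x: enter (5,3) at t=3.7874
    x: enter (6,3) at t=4.9421
    y: enter (6,2) at t=5.4800
    x: enter (7,2) at t=6.0968 ← occupied
  → r_1 = 6.0968
beam 2: φ=0°, α=15°
  dir = (cos 15°, sin 15°) = (0.9659, 0.2588); from cell (1,5)
  next x-line at t=0.2899, next y-line at t=1.0046; Δt_x=1.0353, Δt_y=3.8637
    x: enter (2,5) at t=0.2899
    y: enter (2,6) at t=1.0046
    x: enter (3,6) at t=1.3252 ← occupied
  → r_2 = 1.3252
beam 3: φ=45°, α=60°
  dir = (cos 60°, sin 60°) = (0.5000, 0.8660); from cell (1,5)
  next x-line at t=0.5600, next y-line at t=0.3002; Δt_x=2.0000, Δt_y=1.1547
    y: enter (1,6) at t=0.3002
    x: enter (2,6) at t=0.5600
    y: enter (2,7) at t=1.4549 ← occupied
  → r_3 = 1.4549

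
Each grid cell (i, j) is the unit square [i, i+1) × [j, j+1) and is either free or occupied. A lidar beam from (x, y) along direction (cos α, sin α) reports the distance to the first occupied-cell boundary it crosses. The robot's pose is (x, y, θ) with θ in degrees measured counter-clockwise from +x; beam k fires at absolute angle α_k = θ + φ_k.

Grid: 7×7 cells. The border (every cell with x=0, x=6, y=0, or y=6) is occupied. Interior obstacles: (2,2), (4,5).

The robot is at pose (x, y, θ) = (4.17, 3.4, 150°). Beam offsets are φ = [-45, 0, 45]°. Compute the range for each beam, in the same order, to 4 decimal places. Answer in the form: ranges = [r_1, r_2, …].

ranges = [2.6917, 3.6604, 1.5455]

beam 1: φ=-45°, α=105°
  cosα=-0.2588 sinα=0.9659 | (4,3) | tMaxX 0.6568 tMaxY 0.6212 | tΔX 3.8637 tΔY 1.0353
    t=0.6212 [y] (4,4)
    t=0.6568 [x] (3,4)
    t=1.6564 [y] (3,5)
    t=2.6917 [y] (3,6) — stop
  → r_1 = 2.6917
beam 2: φ=0°, α=150°
  cosα=-0.8660 sinα=0.5000 | (4,3) | tMaxX 0.1963 tMaxY 1.2000 | tΔX 1.1547 tΔY 2.0000
    t=0.1963 [x] (3,3)
    t=1.2000 [y] (3,4)
    t=1.3510 [x] (2,4)
    t=2.5057 [x] (1,4)
    t=3.2000 [y] (1,5)
    t=3.6604 [x] (0,5) — stop
  → r_2 = 3.6604
beam 3: φ=45°, α=195°
  cosα=-0.9659 sinα=-0.2588 | (4,3) | tMaxX 0.1760 tMaxY 1.5455 | tΔX 1.0353 tΔY 3.8637
    t=0.1760 [x] (3,3)
    t=1.2113 [x] (2,3)
    t=1.5455 [y] (2,2) — stop
  → r_3 = 1.5455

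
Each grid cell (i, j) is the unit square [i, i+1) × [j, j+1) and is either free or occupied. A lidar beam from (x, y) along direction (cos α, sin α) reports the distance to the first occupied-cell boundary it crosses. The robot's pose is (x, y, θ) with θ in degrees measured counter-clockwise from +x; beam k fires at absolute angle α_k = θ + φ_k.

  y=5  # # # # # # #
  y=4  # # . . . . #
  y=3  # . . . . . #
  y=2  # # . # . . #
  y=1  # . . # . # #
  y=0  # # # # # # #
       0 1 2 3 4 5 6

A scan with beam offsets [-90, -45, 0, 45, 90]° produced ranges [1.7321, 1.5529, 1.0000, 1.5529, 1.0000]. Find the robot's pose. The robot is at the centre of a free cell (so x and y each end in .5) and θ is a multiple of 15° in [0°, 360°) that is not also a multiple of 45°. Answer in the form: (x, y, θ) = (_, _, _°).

(x, y, θ) = (2.5, 3.5, 150°)

Candidates: 15 free-cell centres × 16 headings = 240 poses. Raycast each; keep the one whose scan matches to 4 dp.
  (2.5, 3.5, 75°): beam 1 = 3.6235 ≠ 1.7321 ✗
  (1.5, 1.5, 300°): beam 1 = 0.5774 ≠ 1.7321 ✗
  (2.5, 2.5, 255°): beam 1 = 0.5176 ≠ 1.7321 ✗
  …
  (2.5, 3.5, 150°): r_1=1.7321, r_2=1.5529, r_3=1.0000, r_4=1.5529, r_5=1.0000 — all match ✓
Only this pose fits every beam.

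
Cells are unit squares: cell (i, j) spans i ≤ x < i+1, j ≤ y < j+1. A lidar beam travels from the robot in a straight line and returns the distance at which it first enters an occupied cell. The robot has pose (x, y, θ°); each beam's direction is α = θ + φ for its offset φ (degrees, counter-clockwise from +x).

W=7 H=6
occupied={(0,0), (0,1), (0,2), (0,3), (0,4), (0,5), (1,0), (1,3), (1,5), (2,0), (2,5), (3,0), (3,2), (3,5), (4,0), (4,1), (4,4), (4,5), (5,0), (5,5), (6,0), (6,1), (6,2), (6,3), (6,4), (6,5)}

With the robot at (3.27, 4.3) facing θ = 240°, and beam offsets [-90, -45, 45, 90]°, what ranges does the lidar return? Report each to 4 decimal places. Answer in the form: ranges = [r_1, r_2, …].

beam 1: φ=-90°, α=150°
  cosα=-0.8660 sinα=0.5000 | (3,4) | tMaxX 0.3118 tMaxY 1.4000 | tΔX 1.1547 tΔY 2.0000
    t=0.3118 [x] (2,4)
    t=1.4000 [y] (2,5) — stop
  → r_1 = 1.4000
beam 2: φ=-45°, α=195°
  cosα=-0.9659 sinα=-0.2588 | (3,4) | tMaxX 0.2795 tMaxY 1.1591 | tΔX 1.0353 tΔY 3.8637
    t=0.2795 [x] (2,4)
    t=1.1591 [y] (2,3)
    t=1.3148 [x] (1,3) — stop
  → r_2 = 1.3148
beam 3: φ=45°, α=285°
  cosα=0.2588 sinα=-0.9659 | (3,4) | tMaxX 2.8205 tMaxY 0.3106 | tΔX 3.8637 tΔY 1.0353
    t=0.3106 [y] (3,3)
    t=1.3459 [y] (3,2) — stop
  → r_3 = 1.3459
beam 4: φ=90°, α=330°
  cosα=0.8660 sinα=-0.5000 | (3,4) | tMaxX 0.8429 tMaxY 0.6000 | tΔX 1.1547 tΔY 2.0000
    t=0.6000 [y] (3,3)
    t=0.8429 [x] (4,3)
    t=1.9976 [x] (5,3)
    t=2.6000 [y] (5,2)
    t=3.1523 [x] (6,2) — stop
  → r_4 = 3.1523

ranges = [1.4000, 1.3148, 1.3459, 3.1523]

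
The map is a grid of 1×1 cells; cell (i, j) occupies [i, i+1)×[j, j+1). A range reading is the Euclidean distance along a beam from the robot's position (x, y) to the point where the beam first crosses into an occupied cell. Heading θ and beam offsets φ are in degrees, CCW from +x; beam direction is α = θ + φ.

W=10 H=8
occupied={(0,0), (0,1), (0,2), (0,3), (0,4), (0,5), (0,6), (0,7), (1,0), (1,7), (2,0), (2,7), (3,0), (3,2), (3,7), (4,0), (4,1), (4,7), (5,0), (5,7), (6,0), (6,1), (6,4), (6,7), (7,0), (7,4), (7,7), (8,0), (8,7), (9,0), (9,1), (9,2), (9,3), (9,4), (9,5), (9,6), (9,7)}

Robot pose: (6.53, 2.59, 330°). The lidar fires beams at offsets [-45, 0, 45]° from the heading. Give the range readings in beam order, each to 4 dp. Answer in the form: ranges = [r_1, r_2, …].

ranges = [0.6108, 2.8521, 2.5571]

beam 1: φ=-45°, α=285°
  direction (0.2588, -0.9659); cell (6,2); t to first gridline: x 1.8159, y 0.6108 (then +3.8637 / +1.0353)
    (6,1) via y @ 0.6108  # hit
  → r_1 = 0.6108
beam 2: φ=0°, α=330°
  direction (0.8660, -0.5000); cell (6,2); t to first gridline: x 0.5427, y 1.1800 (then +1.1547 / +2.0000)
    (7,2) via x @ 0.5427
    (7,1) via y @ 1.1800
    (8,1) via x @ 1.6974
    (9,1) via x @ 2.8521  # hit
  → r_2 = 2.8521
beam 3: φ=45°, α=15°
  direction (0.9659, 0.2588); cell (6,2); t to first gridline: x 0.4866, y 1.5841 (then +1.0353 / +3.8637)
    (7,2) via x @ 0.4866
    (8,2) via x @ 1.5219
    (8,3) via y @ 1.5841
    (9,3) via x @ 2.5571  # hit
  → r_3 = 2.5571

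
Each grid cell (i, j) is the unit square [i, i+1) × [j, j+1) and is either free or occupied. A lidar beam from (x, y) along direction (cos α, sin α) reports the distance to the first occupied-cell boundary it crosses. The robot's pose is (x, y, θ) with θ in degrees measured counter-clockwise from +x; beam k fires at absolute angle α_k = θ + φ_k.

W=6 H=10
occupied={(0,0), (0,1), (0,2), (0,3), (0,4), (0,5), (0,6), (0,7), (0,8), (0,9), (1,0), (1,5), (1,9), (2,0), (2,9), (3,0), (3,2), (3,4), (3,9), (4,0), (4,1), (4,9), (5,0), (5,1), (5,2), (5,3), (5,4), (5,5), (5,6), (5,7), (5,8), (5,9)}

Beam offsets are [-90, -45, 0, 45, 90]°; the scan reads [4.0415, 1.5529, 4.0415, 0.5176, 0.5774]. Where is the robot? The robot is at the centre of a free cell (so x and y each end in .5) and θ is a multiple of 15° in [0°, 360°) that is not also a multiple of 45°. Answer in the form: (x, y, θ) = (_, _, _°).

(x, y, θ) = (1.5, 4.5, 30°)

Candidates: 28 free-cell centres × 16 headings = 448 poses. Raycast each; keep the one whose scan matches to 4 dp.
  (1.5, 6.5, 285°): beam 1 = 0.5176 ≠ 4.0415 ✗
  (2.5, 5.5, 345°): beam 1 = 4.6587 ≠ 4.0415 ✗
  (4.5, 6.5, 345°): beam 1 = 1.9319 ≠ 4.0415 ✗
  (2.5, 2.5, 165°): beam 1 = 1.9319 ≠ 4.0415 ✗
  …
  (1.5, 4.5, 30°): r_1=4.0415, r_2=1.5529, r_3=4.0415, r_4=0.5176, r_5=0.5774 — all match ✓
Only this pose fits every beam.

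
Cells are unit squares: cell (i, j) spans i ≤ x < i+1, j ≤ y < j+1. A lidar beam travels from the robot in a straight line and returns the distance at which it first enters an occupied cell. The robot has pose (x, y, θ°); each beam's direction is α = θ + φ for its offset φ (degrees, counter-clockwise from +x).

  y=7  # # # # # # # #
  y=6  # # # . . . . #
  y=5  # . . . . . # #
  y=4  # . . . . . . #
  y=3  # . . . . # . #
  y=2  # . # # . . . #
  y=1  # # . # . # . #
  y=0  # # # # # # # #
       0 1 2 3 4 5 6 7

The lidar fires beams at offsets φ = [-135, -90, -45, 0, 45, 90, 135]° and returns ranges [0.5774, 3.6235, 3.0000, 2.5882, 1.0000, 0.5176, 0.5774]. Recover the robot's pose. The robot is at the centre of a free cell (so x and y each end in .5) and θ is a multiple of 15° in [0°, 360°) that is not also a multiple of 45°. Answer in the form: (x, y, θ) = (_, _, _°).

(x, y, θ) = (3.5, 6.5, 345°)

Candidates: 27 free-cell centres × 16 headings = 432 poses. Raycast each; keep the one whose scan matches to 4 dp.
  (4.5, 5.5, 120°): beam 1 = 1.5529 ≠ 0.5774 ✗
  (2.5, 4.5, 210°): beam 1 = 1.5529 ≠ 0.5774 ✗
  (1.5, 4.5, 165°): beam 1 = 5.0000 ≠ 0.5774 ✗
  …
  (3.5, 6.5, 345°): r_1=0.5774, r_2=3.6235, r_3=3.0000, r_4=2.5882, r_5=1.0000, r_6=0.5176, r_7=0.5774 — all match ✓
Unique over the lattice → pose = (3.5, 6.5, 345°).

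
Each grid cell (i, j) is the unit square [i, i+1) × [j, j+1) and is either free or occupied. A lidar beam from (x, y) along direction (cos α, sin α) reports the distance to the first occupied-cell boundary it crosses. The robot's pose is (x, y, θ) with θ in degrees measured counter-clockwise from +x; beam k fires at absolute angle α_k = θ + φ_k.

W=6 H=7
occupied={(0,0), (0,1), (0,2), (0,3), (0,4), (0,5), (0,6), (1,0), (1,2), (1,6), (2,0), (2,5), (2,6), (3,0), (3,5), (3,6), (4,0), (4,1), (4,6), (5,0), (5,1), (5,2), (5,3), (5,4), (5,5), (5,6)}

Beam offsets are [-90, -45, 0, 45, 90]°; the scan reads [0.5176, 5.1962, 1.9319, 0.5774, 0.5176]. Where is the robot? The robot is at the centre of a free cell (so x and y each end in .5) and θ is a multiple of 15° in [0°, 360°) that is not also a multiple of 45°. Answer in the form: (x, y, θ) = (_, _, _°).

(x, y, θ) = (4.5, 5.5, 285°)

Candidates: 16 free-cell centres × 16 headings = 256 poses. Raycast each; keep the one whose scan matches to 4 dp.
  (4.5, 4.5, 210°): beam 1 = 1.0000 ≠ 0.5176 ✗
  (3.5, 2.5, 345°): beam 1 = 1.5529 ≠ 0.5176 ✗
  (1.5, 5.5, 105°): beam 2 = 0.5774 ≠ 5.1962 ✗
  (4.5, 5.5, 75°): beam 2 = 0.5774 ≠ 5.1962 ✗
  (4.5, 2.5, 195°): beam 1 = 2.5882 ≠ 0.5176 ✗
  …
  (4.5, 5.5, 285°): r_1=0.5176, r_2=5.1962, r_3=1.9319, r_4=0.5774, r_5=0.5176 — all match ✓
Unique over the lattice → pose = (4.5, 5.5, 285°).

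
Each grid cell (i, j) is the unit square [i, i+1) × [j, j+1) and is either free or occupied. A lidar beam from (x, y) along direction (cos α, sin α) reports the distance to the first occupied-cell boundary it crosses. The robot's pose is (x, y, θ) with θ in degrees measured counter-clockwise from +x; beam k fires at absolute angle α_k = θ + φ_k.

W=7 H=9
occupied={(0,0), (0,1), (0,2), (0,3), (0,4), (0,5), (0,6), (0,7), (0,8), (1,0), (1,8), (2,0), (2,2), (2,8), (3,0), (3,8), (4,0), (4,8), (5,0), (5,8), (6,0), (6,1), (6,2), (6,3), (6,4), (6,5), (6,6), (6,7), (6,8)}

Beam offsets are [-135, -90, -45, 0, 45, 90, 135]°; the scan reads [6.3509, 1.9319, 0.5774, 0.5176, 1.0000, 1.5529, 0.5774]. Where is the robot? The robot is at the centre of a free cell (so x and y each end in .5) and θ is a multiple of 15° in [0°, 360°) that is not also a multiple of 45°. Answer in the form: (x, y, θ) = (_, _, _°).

The pose lattice has 34·16 = 544 candidates. Test each by forward raycasting.
  (3.5, 4.5, 15°): beam 1 = 1.7321 ≠ 6.3509 ✗
  (5.5, 6.5, 150°): beam 1 = 0.5176 ≠ 6.3509 ✗
  (4.5, 7.5, 345°): beam 1 = 4.0415 ≠ 6.3509 ✗
  (2.5, 6.5, 240°): beam 1 = 1.5529 ≠ 6.3509 ✗
  …
  (1.5, 2.5, 195°): r_1=6.3509, r_2=1.9319, r_3=0.5774, r_4=0.5176, r_5=1.0000, r_6=1.5529, r_7=0.5774 — all match ✓
Unique over the lattice → pose = (1.5, 2.5, 195°).

(x, y, θ) = (1.5, 2.5, 195°)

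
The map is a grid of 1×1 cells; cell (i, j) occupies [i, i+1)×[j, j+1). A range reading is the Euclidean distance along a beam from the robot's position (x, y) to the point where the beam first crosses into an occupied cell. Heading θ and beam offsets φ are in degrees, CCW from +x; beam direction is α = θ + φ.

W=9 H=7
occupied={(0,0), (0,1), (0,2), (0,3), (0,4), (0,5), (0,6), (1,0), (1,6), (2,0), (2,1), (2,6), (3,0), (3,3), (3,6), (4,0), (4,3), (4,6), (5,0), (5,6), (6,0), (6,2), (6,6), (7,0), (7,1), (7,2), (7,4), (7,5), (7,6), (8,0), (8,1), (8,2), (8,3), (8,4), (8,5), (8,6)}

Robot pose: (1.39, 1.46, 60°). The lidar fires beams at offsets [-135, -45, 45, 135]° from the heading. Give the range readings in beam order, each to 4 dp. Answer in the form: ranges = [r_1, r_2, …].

ranges = [0.4762, 0.6315, 1.5068, 0.4038]

beam 1: φ=-135°, α=285°
  direction (0.2588, -0.9659); cell (1,1); t to first gridline: x 2.3569, y 0.4762 (then +3.8637 / +1.0353)
    (1,0) via y @ 0.4762  # hit
  → r_1 = 0.4762
beam 2: φ=-45°, α=15°
  direction (0.9659, 0.2588); cell (1,1); t to first gridline: x 0.6315, y 2.0864 (then +1.0353 / +3.8637)
    (2,1) via x @ 0.6315  # hit
  → r_2 = 0.6315
beam 3: φ=45°, α=105°
  direction (-0.2588, 0.9659); cell (1,1); t to first gridline: x 1.5068, y 0.5590 (then +3.8637 / +1.0353)
    (1,2) via y @ 0.5590
    (0,2) via x @ 1.5068  # hit
  → r_3 = 1.5068
beam 4: φ=135°, α=195°
  direction (-0.9659, -0.2588); cell (1,1); t to first gridline: x 0.4038, y 1.7773 (then +1.0353 / +3.8637)
    (0,1) via x @ 0.4038  # hit
  → r_4 = 0.4038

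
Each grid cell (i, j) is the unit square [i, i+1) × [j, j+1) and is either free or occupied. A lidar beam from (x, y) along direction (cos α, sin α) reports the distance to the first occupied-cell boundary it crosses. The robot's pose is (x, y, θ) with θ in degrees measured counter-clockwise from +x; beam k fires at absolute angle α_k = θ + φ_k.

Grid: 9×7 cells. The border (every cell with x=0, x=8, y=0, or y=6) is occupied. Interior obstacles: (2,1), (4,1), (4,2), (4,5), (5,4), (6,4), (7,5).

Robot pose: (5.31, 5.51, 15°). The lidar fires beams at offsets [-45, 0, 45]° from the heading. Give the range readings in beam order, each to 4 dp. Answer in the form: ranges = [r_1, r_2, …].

ranges = [1.0200, 1.7496, 0.5658]

beam 1: φ=-45°, α=330°
  dir = (cos 330°, sin 330°) = (0.8660, -0.5000); from cell (5,5)
  next x-line at t=0.7967, next y-line at t=1.0200; Δt_x=1.1547, Δt_y=2.0000
    x: enter (6,5) at t=0.7967
    y: enter (6,4) at t=1.0200 ← occupied
  → r_1 = 1.0200
beam 2: φ=0°, α=15°
  dir = (cos 15°, sin 15°) = (0.9659, 0.2588); from cell (5,5)
  next x-line at t=0.7143, next y-line at t=1.8932; Δt_x=1.0353, Δt_y=3.8637
    x: enter (6,5) at t=0.7143
    x: enter (7,5) at t=1.7496 ← occupied
  → r_2 = 1.7496
beam 3: φ=45°, α=60°
  dir = (cos 60°, sin 60°) = (0.5000, 0.8660); from cell (5,5)
  next x-line at t=1.3800, next y-line at t=0.5658; Δt_x=2.0000, Δt_y=1.1547
    y: enter (5,6) at t=0.5658 ← occupied
  → r_3 = 0.5658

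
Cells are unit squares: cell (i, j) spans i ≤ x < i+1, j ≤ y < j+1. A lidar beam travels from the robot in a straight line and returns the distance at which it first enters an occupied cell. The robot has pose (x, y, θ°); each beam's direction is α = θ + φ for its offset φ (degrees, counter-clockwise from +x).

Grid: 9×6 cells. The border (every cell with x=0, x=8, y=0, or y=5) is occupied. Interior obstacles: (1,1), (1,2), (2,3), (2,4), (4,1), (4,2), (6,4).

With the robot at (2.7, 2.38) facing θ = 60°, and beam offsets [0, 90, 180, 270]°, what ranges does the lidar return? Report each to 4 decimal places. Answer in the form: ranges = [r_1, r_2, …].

beam 1: φ=0°, α=60°
  cosα=0.5000 sinα=0.8660 | (2,2) | tMaxX 0.6000 tMaxY 0.7159 | tΔX 2.0000 tΔY 1.1547
    t=0.6000 [x] (3,2)
    t=0.7159 [y] (3,3)
    t=1.8706 [y] (3,4)
    t=2.6000 [x] (4,4)
    t=3.0253 [y] (4,5) — stop
  → r_1 = 3.0253
beam 2: φ=90°, α=150°
  cosα=-0.8660 sinα=0.5000 | (2,2) | tMaxX 0.8083 tMaxY 1.2400 | tΔX 1.1547 tΔY 2.0000
    t=0.8083 [x] (1,2) — stop
  → r_2 = 0.8083
beam 3: φ=180°, α=240°
  cosα=-0.5000 sinα=-0.8660 | (2,2) | tMaxX 1.4000 tMaxY 0.4388 | tΔX 2.0000 tΔY 1.1547
    t=0.4388 [y] (2,1)
    t=1.4000 [x] (1,1) — stop
  → r_3 = 1.4000
beam 4: φ=270°, α=330°
  cosα=0.8660 sinα=-0.5000 | (2,2) | tMaxX 0.3464 tMaxY 0.7600 | tΔX 1.1547 tΔY 2.0000
    t=0.3464 [x] (3,2)
    t=0.7600 [y] (3,1)
    t=1.5011 [x] (4,1) — stop
  → r_4 = 1.5011

ranges = [3.0253, 0.8083, 1.4000, 1.5011]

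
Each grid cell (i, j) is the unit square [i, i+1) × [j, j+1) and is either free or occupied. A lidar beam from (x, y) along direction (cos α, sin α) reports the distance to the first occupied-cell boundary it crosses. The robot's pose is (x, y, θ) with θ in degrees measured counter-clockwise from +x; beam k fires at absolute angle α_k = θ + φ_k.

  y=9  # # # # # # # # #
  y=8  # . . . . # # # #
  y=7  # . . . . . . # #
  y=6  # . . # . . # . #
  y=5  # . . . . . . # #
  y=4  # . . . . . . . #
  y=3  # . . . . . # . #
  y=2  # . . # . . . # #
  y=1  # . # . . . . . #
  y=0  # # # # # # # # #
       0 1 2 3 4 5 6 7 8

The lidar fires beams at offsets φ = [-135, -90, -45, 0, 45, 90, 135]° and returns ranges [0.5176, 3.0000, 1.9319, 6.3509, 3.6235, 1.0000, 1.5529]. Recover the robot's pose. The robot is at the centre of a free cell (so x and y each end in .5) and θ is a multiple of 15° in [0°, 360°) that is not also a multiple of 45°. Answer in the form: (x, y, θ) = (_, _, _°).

(x, y, θ) = (5.5, 7.5, 240°)

Candidates: 45 free-cell centres × 16 headings = 720 poses. Raycast each; keep the one whose scan matches to 4 dp.
  (6.5, 1.5, 195°): beam 1 = 1.0000 ≠ 0.5176 ✗
  (7.5, 6.5, 255°): beam 1 = 0.5774 ≠ 0.5176 ✗
  (6.5, 4.5, 105°): beam 1 = 1.7321 ≠ 0.5176 ✗
  (3.5, 8.5, 330°): beam 1 = 2.5882 ≠ 0.5176 ✗
  (7.5, 3.5, 330°): beam 2 = 0.5774 ≠ 3.0000 ✗
  …
  (5.5, 7.5, 240°): r_1=0.5176, r_2=3.0000, r_3=1.9319, r_4=6.3509, r_5=3.6235, r_6=1.0000, r_7=1.5529 — all match ✓
Unique over the lattice → pose = (5.5, 7.5, 240°).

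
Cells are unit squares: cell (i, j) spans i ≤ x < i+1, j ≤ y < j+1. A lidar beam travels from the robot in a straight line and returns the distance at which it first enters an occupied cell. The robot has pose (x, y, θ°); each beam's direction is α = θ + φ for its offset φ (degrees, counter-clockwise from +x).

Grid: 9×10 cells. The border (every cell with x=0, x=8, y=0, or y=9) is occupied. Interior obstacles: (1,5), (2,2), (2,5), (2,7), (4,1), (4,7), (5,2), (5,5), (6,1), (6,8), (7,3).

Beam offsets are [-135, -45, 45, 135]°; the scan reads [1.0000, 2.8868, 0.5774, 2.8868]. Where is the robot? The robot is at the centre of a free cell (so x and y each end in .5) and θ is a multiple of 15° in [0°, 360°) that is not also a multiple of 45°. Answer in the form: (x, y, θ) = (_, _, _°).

The pose lattice has 45·16 = 720 candidates. Test each by forward raycasting.
  (6.5, 7.5, 150°): beam 1 = 1.5529 ≠ 1.0000 ✗
  (1.5, 1.5, 330°): beam 1 = 0.5176 ≠ 1.0000 ✗
  (1.5, 2.5, 255°): beam 2 = 0.5774 ≠ 2.8868 ✗
  (1.5, 3.5, 75°): beam 2 = 4.0415 ≠ 2.8868 ✗
  …
  (5.5, 6.5, 255°): r_1=1.0000, r_2=2.8868, r_3=0.5774, r_4=2.8868 — all match ✓
Unique over the lattice → pose = (5.5, 6.5, 255°).

(x, y, θ) = (5.5, 6.5, 255°)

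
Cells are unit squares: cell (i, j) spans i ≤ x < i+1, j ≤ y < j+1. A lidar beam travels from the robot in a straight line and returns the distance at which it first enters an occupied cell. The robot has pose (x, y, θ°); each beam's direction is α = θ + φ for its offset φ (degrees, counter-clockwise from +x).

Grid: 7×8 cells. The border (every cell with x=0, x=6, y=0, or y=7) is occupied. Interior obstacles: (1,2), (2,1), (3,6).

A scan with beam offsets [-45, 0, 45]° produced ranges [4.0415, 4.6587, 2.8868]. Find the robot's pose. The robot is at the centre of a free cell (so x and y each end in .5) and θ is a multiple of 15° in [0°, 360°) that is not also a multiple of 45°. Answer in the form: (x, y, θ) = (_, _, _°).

Enumerate (i+0.5, j+0.5, θ) over the 27 free cells and 16 admissible headings. For each, cast all 3 beams and compare to the given ranges.
  (1.5, 1.5, 15°): beam 1 = 0.5774 ≠ 4.0415 ✗
  (1.5, 6.5, 165°): beam 1 = 0.5774 ≠ 4.0415 ✗
  (4.5, 5.5, 165°): beam 1 = 1.0000 ≠ 4.0415 ✗
  …
  (5.5, 2.5, 165°): r_1=4.0415, r_2=4.6587, r_3=2.8868 — all match ✓
Only this pose fits every beam.

(x, y, θ) = (5.5, 2.5, 165°)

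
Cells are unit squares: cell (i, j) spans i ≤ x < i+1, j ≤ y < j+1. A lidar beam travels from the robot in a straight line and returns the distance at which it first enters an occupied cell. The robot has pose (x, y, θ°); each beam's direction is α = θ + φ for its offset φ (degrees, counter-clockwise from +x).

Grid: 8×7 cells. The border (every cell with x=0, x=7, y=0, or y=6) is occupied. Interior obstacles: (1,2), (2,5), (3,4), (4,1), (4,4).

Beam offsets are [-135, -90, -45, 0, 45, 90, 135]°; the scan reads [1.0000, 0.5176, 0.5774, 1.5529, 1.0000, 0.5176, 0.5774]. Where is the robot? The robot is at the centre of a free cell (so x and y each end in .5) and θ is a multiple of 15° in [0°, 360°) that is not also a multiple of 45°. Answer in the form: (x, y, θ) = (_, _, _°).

(x, y, θ) = (4.5, 5.5, 165°)

The pose lattice has 25·16 = 400 candidates. Test each by forward raycasting.
  (4.5, 5.5, 105°): beam 1 = 2.8868 ≠ 1.0000 ✗
  (6.5, 4.5, 30°): beam 1 = 3.6235 ≠ 1.0000 ✗
  (6.5, 3.5, 285°): beam 1 = 1.7321 ≠ 1.0000 ✗
  (5.5, 4.5, 300°): beam 1 = 0.5176 ≠ 1.0000 ✗
  …
  (4.5, 5.5, 165°): r_1=1.0000, r_2=0.5176, r_3=0.5774, r_4=1.5529, r_5=1.0000, r_6=0.5176, r_7=0.5774 — all match ✓
Unique over the lattice → pose = (4.5, 5.5, 165°).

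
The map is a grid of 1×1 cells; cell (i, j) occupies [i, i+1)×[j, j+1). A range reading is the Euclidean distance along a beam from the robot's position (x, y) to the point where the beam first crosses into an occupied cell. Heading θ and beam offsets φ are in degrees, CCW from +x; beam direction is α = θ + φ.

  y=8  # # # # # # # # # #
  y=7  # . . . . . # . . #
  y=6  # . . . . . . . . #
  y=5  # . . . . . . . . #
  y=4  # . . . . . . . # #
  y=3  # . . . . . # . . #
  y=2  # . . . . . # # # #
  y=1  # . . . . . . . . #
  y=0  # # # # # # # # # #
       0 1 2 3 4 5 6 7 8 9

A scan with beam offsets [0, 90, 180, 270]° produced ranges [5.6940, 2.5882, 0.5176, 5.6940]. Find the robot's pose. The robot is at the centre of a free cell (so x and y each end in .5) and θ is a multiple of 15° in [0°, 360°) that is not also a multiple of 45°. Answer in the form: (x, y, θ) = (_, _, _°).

Enumerate (i+0.5, j+0.5, θ) over the 50 free cells and 16 admissible headings. For each, cast all 4 beams and compare to the given ranges.
  (8.5, 3.5, 255°): beam 1 = 0.5176 ≠ 5.6940 ✗
  (4.5, 1.5, 150°): beam 1 = 4.0415 ≠ 5.6940 ✗
  (5.5, 1.5, 240°): beam 1 = 0.5774 ≠ 5.6940 ✗
  …
  (6.5, 6.5, 255°): r_1=5.6940, r_2=2.5882, r_3=0.5176, r_4=5.6940 — all match ✓
Only this pose fits every beam.

(x, y, θ) = (6.5, 6.5, 255°)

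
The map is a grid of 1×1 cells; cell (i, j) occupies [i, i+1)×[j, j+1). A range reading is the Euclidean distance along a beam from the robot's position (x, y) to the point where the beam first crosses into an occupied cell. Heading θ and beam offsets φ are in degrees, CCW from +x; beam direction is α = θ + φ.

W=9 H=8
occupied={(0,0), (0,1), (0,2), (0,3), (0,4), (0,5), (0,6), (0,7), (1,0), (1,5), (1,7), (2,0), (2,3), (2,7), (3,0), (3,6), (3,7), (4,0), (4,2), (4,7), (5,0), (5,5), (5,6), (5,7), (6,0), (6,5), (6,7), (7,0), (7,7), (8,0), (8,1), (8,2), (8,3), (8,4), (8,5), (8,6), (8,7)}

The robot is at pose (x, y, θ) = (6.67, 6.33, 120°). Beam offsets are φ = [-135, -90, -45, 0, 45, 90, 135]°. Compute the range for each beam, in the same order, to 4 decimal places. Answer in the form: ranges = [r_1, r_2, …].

ranges = [1.3769, 1.3400, 0.6936, 0.7736, 0.6936, 0.6600, 0.3416]

beam 1: φ=-135°, α=345°
  dir = (cos 345°, sin 345°) = (0.9659, -0.2588); from cell (6,6)
  next x-line at t=0.3416, next y-line at t=1.2750; Δt_x=1.0353, Δt_y=3.8637
    x: enter (7,6) at t=0.3416
    y: enter (7,5) at t=1.2750
    x: enter (8,5) at t=1.3769 ← occupied
  → r_1 = 1.3769
beam 2: φ=-90°, α=30°
  dir = (cos 30°, sin 30°) = (0.8660, 0.5000); from cell (6,6)
  next x-line at t=0.3811, next y-line at t=1.3400; Δt_x=1.1547, Δt_y=2.0000
    x: enter (7,6) at t=0.3811
    y: enter (7,7) at t=1.3400 ← occupied
  → r_2 = 1.3400
beam 3: φ=-45°, α=75°
  dir = (cos 75°, sin 75°) = (0.2588, 0.9659); from cell (6,6)
  next x-line at t=1.2750, next y-line at t=0.6936; Δt_x=3.8637, Δt_y=1.0353
    y: enter (6,7) at t=0.6936 ← occupied
  → r_3 = 0.6936
beam 4: φ=0°, α=120°
  dir = (cos 120°, sin 120°) = (-0.5000, 0.8660); from cell (6,6)
  next x-line at t=1.3400, next y-line at t=0.7736; Δt_x=2.0000, Δt_y=1.1547
    y: enter (6,7) at t=0.7736 ← occupied
  → r_4 = 0.7736
beam 5: φ=45°, α=165°
  dir = (cos 165°, sin 165°) = (-0.9659, 0.2588); from cell (6,6)
  next x-line at t=0.6936, next y-line at t=2.5887; Δt_x=1.0353, Δt_y=3.8637
    x: enter (5,6) at t=0.6936 ← occupied
  → r_5 = 0.6936
beam 6: φ=90°, α=210°
  dir = (cos 210°, sin 210°) = (-0.8660, -0.5000); from cell (6,6)
  next x-line at t=0.7736, next y-line at t=0.6600; Δt_x=1.1547, Δt_y=2.0000
    y: enter (6,5) at t=0.6600 ← occupied
  → r_6 = 0.6600
beam 7: φ=135°, α=255°
  dir = (cos 255°, sin 255°) = (-0.2588, -0.9659); from cell (6,6)
  next x-line at t=2.5887, next y-line at t=0.3416; Δt_x=3.8637, Δt_y=1.0353
    y: enter (6,5) at t=0.3416 ← occupied
  → r_7 = 0.3416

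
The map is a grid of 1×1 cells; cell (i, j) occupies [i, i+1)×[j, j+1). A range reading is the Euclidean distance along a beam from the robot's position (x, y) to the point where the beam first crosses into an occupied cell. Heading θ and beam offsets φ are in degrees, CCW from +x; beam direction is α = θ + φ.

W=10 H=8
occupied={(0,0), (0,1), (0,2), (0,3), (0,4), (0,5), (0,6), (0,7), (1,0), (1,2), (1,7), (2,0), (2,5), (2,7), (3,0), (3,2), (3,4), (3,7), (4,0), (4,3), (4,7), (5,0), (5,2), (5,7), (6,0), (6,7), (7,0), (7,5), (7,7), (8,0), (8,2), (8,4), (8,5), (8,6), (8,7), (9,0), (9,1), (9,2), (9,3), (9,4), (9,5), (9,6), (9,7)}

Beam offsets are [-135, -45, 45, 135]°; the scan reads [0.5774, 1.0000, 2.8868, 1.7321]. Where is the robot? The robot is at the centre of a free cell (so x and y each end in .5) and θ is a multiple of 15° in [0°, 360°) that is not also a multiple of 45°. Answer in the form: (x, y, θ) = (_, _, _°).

(x, y, θ) = (5.5, 6.5, 195°)

Candidates: 37 free-cell centres × 16 headings = 592 poses. Raycast each; keep the one whose scan matches to 4 dp.
  (3.5, 3.5, 240°): beam 1 = 0.5176 ≠ 0.5774 ✗
  (2.5, 2.5, 15°): beam 1 = 1.7321 ≠ 0.5774 ✗
  (4.5, 5.5, 240°): beam 1 = 1.5529 ≠ 0.5774 ✗
  (5.5, 4.5, 255°): beam 1 = 2.8868 ≠ 0.5774 ✗
  …
  (5.5, 6.5, 195°): r_1=0.5774, r_2=1.0000, r_3=2.8868, r_4=1.7321 — all match ✓
Unique over the lattice → pose = (5.5, 6.5, 195°).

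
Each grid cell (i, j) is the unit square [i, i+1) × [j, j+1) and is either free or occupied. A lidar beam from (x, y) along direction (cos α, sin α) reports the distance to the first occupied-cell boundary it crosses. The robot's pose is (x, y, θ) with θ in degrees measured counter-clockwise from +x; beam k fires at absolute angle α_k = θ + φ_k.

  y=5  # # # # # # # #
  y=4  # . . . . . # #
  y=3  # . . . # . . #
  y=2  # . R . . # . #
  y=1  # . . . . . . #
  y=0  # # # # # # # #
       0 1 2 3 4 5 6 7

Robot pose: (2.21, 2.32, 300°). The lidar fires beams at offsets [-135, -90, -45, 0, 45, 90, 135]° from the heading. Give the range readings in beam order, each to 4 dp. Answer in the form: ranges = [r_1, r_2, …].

beam 1: φ=-135°, α=165°
  dir = (cos 165°, sin 165°) = (-0.9659, 0.2588); from cell (2,2)
  next x-line at t=0.2174, next y-line at t=2.6273; Δt_x=1.0353, Δt_y=3.8637
    x: enter (1,2) at t=0.2174
    x: enter (0,2) at t=1.2527 ← occupied
  → r_1 = 1.2527
beam 2: φ=-90°, α=210°
  dir = (cos 210°, sin 210°) = (-0.8660, -0.5000); from cell (2,2)
  next x-line at t=0.2425, next y-line at t=0.6400; Δt_x=1.1547, Δt_y=2.0000
    x: enter (1,2) at t=0.2425
    y: enter (1,1) at t=0.6400
    x: enter (0,1) at t=1.3972 ← occupied
  → r_2 = 1.3972
beam 3: φ=-45°, α=255°
  dir = (cos 255°, sin 255°) = (-0.2588, -0.9659); from cell (2,2)
  next x-line at t=0.8114, next y-line at t=0.3313; Δt_x=3.8637, Δt_y=1.0353
    y: enter (2,1) at t=0.3313
    x: enter (1,1) at t=0.8114
    y: enter (1,0) at t=1.3666 ← occupied
  → r_3 = 1.3666
beam 4: φ=0°, α=300°
  dir = (cos 300°, sin 300°) = (0.5000, -0.8660); from cell (2,2)
  next x-line at t=1.5800, next y-line at t=0.3695; Δt_x=2.0000, Δt_y=1.1547
    y: enter (2,1) at t=0.3695
    y: enter (2,0) at t=1.5242 ← occupied
  → r_4 = 1.5242
beam 5: φ=45°, α=345°
  dir = (cos 345°, sin 345°) = (0.9659, -0.2588); from cell (2,2)
  next x-line at t=0.8179, next y-line at t=1.2364; Δt_x=1.0353, Δt_y=3.8637
    x: enter (3,2) at t=0.8179
    y: enter (3,1) at t=1.2364
    x: enter (4,1) at t=1.8531
    x: enter (5,1) at t=2.8884
    x: enter (6,1) at t=3.9237
    x: enter (7,1) at t=4.9590 ← occupied
  → r_5 = 4.9590
beam 6: φ=90°, α=30°
  dir = (cos 30°, sin 30°) = (0.8660, 0.5000); from cell (2,2)
  next x-line at t=0.9122, next y-line at t=1.3600; Δt_x=1.1547, Δt_y=2.0000
    x: enter (3,2) at t=0.9122
    y: enter (3,3) at t=1.3600
    x: enter (4,3) at t=2.0669 ← occupied
  → r_6 = 2.0669
beam 7: φ=135°, α=75°
  dir = (cos 75°, sin 75°) = (0.2588, 0.9659); from cell (2,2)
  next x-line at t=3.0523, next y-line at t=0.7040; Δt_x=3.8637, Δt_y=1.0353
    y: enter (2,3) at t=0.7040
    y: enter (2,4) at t=1.7393
    y: enter (2,5) at t=2.7745 ← occupied
  → r_7 = 2.7745

ranges = [1.2527, 1.3972, 1.3666, 1.5242, 4.9590, 2.0669, 2.7745]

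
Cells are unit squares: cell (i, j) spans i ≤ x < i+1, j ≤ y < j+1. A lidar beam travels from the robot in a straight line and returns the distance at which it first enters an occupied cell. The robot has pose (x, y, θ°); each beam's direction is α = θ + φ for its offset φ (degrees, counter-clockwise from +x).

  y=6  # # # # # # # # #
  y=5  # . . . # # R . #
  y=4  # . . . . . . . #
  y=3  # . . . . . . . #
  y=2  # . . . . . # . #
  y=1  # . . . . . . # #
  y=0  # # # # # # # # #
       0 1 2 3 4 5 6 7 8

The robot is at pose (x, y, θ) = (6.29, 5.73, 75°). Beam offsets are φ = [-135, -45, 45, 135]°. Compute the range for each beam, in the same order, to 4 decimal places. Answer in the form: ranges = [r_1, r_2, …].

beam 1: φ=-135°, α=300°
  dir = (cos 300°, sin 300°) = (0.5000, -0.8660); from cell (6,5)
  next x-line at t=1.4200, next y-line at t=0.8429; Δt_x=2.0000, Δt_y=1.1547
    y: enter (6,4) at t=0.8429
    x: enter (7,4) at t=1.4200
    y: enter (7,3) at t=1.9976
    y: enter (7,2) at t=3.1523
    x: enter (8,2) at t=3.4200 ← occupied
  → r_1 = 3.4200
beam 2: φ=-45°, α=30°
  dir = (cos 30°, sin 30°) = (0.8660, 0.5000); from cell (6,5)
  next x-line at t=0.8198, next y-line at t=0.5400; Δt_x=1.1547, Δt_y=2.0000
    y: enter (6,6) at t=0.5400 ← occupied
  → r_2 = 0.5400
beam 3: φ=45°, α=120°
  dir = (cos 120°, sin 120°) = (-0.5000, 0.8660); from cell (6,5)
  next x-line at t=0.5800, next y-line at t=0.3118; Δt_x=2.0000, Δt_y=1.1547
    y: enter (6,6) at t=0.3118 ← occupied
  → r_3 = 0.3118
beam 4: φ=135°, α=210°
  dir = (cos 210°, sin 210°) = (-0.8660, -0.5000); from cell (6,5)
  next x-line at t=0.3349, next y-line at t=1.4600; Δt_x=1.1547, Δt_y=2.0000
    x: enter (5,5) at t=0.3349 ← occupied
  → r_4 = 0.3349

ranges = [3.4200, 0.5400, 0.3118, 0.3349]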